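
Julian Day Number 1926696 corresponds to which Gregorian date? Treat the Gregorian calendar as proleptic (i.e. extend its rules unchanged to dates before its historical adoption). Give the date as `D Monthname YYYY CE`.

5 January 563 CE

JDN 2451545 is 1 Jan 2000; 1926696 is −524849 days from there.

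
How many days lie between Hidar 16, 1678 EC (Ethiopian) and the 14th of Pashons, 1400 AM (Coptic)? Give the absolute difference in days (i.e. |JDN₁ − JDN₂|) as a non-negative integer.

JDN of the first date = 2336820.
JDN of the second date = 2336268.
|2336268 − 2336820| = 552.

552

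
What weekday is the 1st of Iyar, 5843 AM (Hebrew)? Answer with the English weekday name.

This is JDN 2481969 (19 April 2083 Gregorian).
2481969 ≡ 0 (mod 7); counting from Monday = 0 gives Monday.

Monday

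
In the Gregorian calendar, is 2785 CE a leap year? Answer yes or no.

no

2785 is not divisible by 4, so it is a common year.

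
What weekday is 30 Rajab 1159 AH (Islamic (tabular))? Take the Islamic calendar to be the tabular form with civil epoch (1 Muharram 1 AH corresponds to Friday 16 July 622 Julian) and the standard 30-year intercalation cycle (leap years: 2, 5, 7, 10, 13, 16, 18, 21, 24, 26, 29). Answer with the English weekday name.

Thursday

Equivalently 18 August 1746 Gregorian, JDN 2359003.
2359003 ≡ 3 (mod 7); counting from Monday = 0 gives Thursday.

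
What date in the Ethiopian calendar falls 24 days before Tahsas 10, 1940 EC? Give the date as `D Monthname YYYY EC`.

16 Hidar 1940 EC

JDN of Tahsas 10, 1940 EC = 2432540.
2432540 − 24 = 2432516.
JDN 2432516 in the Ethiopian calendar is 16 Hidar 1940 EC.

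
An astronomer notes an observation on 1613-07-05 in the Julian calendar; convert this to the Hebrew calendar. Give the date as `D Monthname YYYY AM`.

Both dates share Julian Day Number 2310392; in the Hebrew calendar that is 26 Tammuz 5373 AM.

26 Tammuz 5373 AM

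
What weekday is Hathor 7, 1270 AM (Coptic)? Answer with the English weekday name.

Friday

Equivalently 13 November 1553 Gregorian, JDN 2288598.
Since JDN mod 7 = 4 (0 = Monday), the day is Friday.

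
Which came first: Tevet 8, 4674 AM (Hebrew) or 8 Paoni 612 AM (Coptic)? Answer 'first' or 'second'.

The two dates have Julian Day Numbers 2054875 and 2048475 respectively.
Since 2048475 < 2054875, the second date comes first.

second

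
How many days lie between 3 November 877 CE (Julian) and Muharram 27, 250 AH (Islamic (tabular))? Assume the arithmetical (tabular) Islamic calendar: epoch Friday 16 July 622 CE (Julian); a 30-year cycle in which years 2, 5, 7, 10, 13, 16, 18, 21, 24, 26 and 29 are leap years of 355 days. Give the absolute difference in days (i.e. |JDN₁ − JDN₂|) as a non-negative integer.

4986

JDN of the first date = 2041689.
JDN of the second date = 2036703.
|2036703 − 2041689| = 4986.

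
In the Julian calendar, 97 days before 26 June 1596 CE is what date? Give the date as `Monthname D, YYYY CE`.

The starting date is JDN 2304174; 2304174 − 97 = 2304077.
JDN 2304077 corresponds to March 21, 1596 CE.

March 21, 1596 CE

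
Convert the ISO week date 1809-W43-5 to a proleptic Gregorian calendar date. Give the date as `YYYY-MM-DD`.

ISO week 1 of 1809 is the week containing the first Thursday of 1809.
Week 43, day 5 (Friday) lands on 1809-10-27.

1809-10-27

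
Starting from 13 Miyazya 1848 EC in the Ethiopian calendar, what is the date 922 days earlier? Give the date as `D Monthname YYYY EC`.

2 Tikimt 1846 EC

The starting date is JDN 2399060; 2399060 − 922 = 2398138.
JDN 2398138 corresponds to 2 Tikimt 1846 EC.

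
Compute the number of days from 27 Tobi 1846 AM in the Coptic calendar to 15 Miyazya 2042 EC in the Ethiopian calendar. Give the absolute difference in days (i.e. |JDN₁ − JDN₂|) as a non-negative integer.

JDN of the first date = 2499062.
JDN of the second date = 2469920.
|2469920 − 2499062| = 29142.

29142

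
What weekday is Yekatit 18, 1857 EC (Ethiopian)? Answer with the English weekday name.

Friday

In the Gregorian calendar this is 24 February 1865 (JDN 2402292).
2402292 ≡ 4 (mod 7); counting from Monday = 0 gives Friday.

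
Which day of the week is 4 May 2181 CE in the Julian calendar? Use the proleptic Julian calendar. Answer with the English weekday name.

Equivalently 18 May 2181 Gregorian, JDN 2517792.
2517792 ≡ 4 (mod 7); counting from Monday = 0 gives Friday.

Friday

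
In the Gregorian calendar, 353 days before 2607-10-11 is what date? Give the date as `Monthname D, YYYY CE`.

October 23, 2606 CE

Counting 353 days back from JDN 2673530 reaches JDN 2673177, which is October 23, 2606 CE.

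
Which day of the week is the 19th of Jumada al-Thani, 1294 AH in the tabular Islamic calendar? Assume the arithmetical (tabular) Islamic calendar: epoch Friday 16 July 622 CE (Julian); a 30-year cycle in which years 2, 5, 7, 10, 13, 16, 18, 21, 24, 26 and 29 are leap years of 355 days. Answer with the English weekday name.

Sunday

This is JDN 2406802 (1 July 1877 Gregorian).
Since JDN mod 7 = 6 (0 = Monday), the day is Sunday.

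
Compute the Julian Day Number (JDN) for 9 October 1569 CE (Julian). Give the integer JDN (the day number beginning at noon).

2294417

In the proleptic Gregorian calendar the same day is 19 October 1569.
JDN 2299161 is 15 October 1582 CE (Gregorian); the target day is −4744 days from there, so JDN = 2294417.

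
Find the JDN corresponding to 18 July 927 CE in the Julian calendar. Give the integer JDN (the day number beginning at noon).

2059843

Equivalently 23 July 927 (proleptic Gregorian).
JDN 2299161 is 15 October 1582 CE (Gregorian); the target day is −239318 days from there, so JDN = 2059843.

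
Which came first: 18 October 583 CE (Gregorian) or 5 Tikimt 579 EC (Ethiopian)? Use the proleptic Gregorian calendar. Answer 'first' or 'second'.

The two dates have Julian Day Numbers 1934287 and 1935369 respectively.
Since 1934287 < 1935369, the first date comes first.

first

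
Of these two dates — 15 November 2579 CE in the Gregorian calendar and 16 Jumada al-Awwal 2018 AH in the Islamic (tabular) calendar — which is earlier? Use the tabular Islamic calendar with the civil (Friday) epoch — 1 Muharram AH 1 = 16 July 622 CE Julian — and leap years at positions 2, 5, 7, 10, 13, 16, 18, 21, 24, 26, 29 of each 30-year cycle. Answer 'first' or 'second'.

First date → JDN 2663339; second date → JDN 2663331.
JDN 2663331 < JDN 2663339, so the second date is earlier.

second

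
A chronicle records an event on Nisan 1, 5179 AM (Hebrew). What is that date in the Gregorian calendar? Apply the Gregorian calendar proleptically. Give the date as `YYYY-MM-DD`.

Both dates share Julian Day Number 2239434; in the Gregorian calendar that is 6 April 1419 CE.

1419-04-06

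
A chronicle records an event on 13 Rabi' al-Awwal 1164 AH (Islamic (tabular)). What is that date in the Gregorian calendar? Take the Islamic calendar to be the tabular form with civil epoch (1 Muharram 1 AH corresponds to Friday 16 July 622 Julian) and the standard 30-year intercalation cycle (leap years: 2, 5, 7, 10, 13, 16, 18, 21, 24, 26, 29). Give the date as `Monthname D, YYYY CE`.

February 9, 1751 CE

Julian Day Number of the source date = 2360639.
Converting JDN 2360639 to the Gregorian calendar gives 9 February 1751 CE.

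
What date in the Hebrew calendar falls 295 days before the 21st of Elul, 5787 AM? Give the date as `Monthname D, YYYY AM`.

JDN of the 21st of Elul, 5787 AM = 2461672.
2461672 − 295 = 2461377.
JDN 2461377 in the Hebrew calendar is Kislev 22, 5787 AM.

Kislev 22, 5787 AM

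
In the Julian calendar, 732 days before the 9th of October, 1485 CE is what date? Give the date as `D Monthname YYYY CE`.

8 October 1483 CE

JDN of the 9th of October, 1485 CE = 2263736.
2263736 − 732 = 2263004.
JDN 2263004 in the Julian calendar is 8 October 1483 CE.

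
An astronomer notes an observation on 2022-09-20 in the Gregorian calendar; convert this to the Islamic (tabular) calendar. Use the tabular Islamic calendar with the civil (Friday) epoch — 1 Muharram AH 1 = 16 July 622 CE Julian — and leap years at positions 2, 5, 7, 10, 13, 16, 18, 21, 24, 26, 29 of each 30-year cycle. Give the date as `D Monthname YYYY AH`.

Julian Day Number of the source date = 2459843.
Converting JDN 2459843 to the tabular Islamic calendar gives 23 Safar 1444 AH.

23 Safar 1444 AH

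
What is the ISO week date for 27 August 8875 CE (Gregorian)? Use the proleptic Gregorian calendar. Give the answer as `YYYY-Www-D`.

The weekday is Tuesday (ISO weekday 2).
That Tuesday belongs to ISO week 35 of ISO year 8875.

8875-W35-2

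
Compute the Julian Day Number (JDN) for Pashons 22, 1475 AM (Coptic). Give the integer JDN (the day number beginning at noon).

In the Gregorian calendar the same day is 28 May 1759.
JDN 2451545 is 1 January 2000 CE (Gregorian); the target day is −87876 days from there, so JDN = 2363669.

2363669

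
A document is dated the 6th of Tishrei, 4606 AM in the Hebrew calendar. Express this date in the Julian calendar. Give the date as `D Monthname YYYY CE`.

10 September 845 CE

Julian Day Number of the source date = 2029947.
Converting JDN 2029947 to the Julian calendar gives 10 September 845 CE.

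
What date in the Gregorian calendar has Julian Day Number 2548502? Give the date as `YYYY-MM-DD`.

JDN 2451545 is 1 Jan 2000; 2548502 is +96957 days from there.

2265-06-17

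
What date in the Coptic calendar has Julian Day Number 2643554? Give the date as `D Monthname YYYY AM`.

JDN 2643554 is 14 September 2525 in the Gregorian calendar.
In the Coptic calendar that day is 5 Pi Kogi Enavot 2241 AM.

5 Pi Kogi Enavot 2241 AM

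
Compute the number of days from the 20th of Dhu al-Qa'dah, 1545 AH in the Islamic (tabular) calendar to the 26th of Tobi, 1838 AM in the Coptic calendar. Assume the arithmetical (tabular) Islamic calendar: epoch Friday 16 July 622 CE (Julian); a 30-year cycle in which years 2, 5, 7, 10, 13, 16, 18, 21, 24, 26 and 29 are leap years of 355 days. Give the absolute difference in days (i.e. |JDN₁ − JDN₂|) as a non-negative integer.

First date → JDN 2495896; second date → JDN 2496139.
The interval is |2495896 − 2496139| = 243 days.

243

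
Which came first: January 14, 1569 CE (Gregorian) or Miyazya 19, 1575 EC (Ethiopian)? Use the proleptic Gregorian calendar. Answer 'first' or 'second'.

first

First date → JDN 2294139; second date → JDN 2299352.
JDN 2294139 < JDN 2299352, so the first date is earlier.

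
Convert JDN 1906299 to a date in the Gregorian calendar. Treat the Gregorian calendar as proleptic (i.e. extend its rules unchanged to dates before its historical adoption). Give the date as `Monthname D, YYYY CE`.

March 3, 507 CE

JDN 2451545 is 1 Jan 2000; 1906299 is −545246 days from there.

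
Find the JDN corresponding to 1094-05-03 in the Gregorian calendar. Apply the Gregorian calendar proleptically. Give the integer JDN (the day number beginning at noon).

JDN 2299161 is 15 October 1582 CE (Gregorian); the target day is −178403 days from there, so JDN = 2120758.

2120758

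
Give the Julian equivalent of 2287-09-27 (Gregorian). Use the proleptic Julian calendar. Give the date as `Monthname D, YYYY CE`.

For dates in this range the Gregorian date is 15 days ahead of the Julian.
27 September 2287 Gregorian − 15 days → 12 September 2287 Julian.

September 12, 2287 CE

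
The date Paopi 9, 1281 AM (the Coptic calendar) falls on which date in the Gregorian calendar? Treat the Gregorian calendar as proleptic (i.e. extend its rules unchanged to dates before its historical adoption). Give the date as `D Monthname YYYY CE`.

Julian Day Number of the source date = 2292588.
Converting JDN 2292588 to the Gregorian calendar gives 16 October 1564 CE.

16 October 1564 CE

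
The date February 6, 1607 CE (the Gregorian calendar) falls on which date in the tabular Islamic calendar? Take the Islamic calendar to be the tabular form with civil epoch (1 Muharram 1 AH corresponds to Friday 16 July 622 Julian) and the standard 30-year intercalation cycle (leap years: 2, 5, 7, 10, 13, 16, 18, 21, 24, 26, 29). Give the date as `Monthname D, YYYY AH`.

Shawwal 8, 1015 AH

Julian Day Number of the source date = 2308041.
Converting JDN 2308041 to the tabular Islamic calendar gives 8 Shawwal 1015 AH.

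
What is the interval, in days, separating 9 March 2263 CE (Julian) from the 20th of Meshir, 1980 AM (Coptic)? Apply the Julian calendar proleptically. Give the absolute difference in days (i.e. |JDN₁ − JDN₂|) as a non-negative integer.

343

First date → JDN 2547686; second date → JDN 2548029.
The interval is |2547686 − 2548029| = 343 days.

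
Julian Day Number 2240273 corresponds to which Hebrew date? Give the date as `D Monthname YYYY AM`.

15 Av 5181 AM

JDN 2240273 is 23 July 1421 in the proleptic Gregorian calendar.
In the Hebrew calendar that day is 15 Av 5181 AM.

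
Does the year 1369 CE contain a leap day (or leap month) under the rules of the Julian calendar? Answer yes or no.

1369 mod 4 = 1, so it is a common year in the Julian calendar.

no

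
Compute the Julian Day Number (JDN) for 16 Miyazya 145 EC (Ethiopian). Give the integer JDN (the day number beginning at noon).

In the proleptic Gregorian calendar the same day is 10 April 153.
JDN 2451545 is 1 January 2000 CE (Gregorian); the target day is −674503 days from there, so JDN = 1777042.

1777042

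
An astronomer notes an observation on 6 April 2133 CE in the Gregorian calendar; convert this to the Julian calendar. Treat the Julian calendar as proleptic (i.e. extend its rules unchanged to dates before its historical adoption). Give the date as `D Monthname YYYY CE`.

23 March 2133 CE

For dates in this range the Gregorian date is 14 days ahead of the Julian.
6 April 2133 Gregorian − 14 days → 23 March 2133 Julian.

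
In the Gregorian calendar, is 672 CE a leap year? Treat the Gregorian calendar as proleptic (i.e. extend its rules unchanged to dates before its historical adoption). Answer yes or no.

yes

672 is divisible by 4 and not by 100, so it is a leap year.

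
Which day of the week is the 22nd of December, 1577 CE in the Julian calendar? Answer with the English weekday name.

Sunday

This is JDN 2297413 (1 January 1578 Gregorian).
2297413 ≡ 6 (mod 7); counting from Monday = 0 gives Sunday.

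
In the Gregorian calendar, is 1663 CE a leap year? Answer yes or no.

no

1663 is not divisible by 4, so it is a common year.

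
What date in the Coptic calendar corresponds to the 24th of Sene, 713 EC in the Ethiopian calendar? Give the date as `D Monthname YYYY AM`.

24 Paoni 437 AM

The source date corresponds to 22 June 721 in the proleptic Gregorian calendar (JDN 1984572).
That day falls on 24 Paoni 437 AM in the Coptic calendar.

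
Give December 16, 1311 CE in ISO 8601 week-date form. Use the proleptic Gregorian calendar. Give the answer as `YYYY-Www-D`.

The weekday is Wednesday (ISO weekday 3).
That Wednesday belongs to ISO week 51 of ISO year 1311.

1311-W51-3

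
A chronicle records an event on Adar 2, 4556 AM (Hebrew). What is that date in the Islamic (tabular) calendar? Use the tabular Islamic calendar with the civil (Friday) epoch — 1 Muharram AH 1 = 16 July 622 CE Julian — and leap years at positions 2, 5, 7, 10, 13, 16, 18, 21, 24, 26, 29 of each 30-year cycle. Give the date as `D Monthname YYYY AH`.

Both dates share Julian Day Number 2011843; in the tabular Islamic calendar that is 2 Dhu al-Hijjah 179 AH.

2 Dhu al-Hijjah 179 AH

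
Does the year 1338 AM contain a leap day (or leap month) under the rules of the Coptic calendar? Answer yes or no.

1338 mod 4 = 2; in the Coptic calendar a year is leap when year mod 4 = 3, so it is a common year.

no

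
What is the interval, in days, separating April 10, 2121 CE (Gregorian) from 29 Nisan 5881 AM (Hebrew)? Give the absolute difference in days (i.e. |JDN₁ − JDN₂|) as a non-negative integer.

7

First date → JDN 2495839; second date → JDN 2495846.
The interval is |2495839 − 2495846| = 7 days.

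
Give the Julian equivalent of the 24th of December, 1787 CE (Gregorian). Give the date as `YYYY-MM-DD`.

1787-12-13

For dates in this range the Gregorian date is 11 days ahead of the Julian.
24 December 1787 Gregorian − 11 days → 13 December 1787 Julian.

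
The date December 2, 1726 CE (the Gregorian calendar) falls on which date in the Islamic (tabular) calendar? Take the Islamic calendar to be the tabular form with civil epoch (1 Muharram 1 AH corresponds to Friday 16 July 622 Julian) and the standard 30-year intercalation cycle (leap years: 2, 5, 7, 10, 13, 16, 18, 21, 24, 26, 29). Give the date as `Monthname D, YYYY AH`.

Both dates share Julian Day Number 2351804; in the tabular Islamic calendar that is 7 Rabi' al-Thani 1139 AH.

Rabi' al-Thani 7, 1139 AH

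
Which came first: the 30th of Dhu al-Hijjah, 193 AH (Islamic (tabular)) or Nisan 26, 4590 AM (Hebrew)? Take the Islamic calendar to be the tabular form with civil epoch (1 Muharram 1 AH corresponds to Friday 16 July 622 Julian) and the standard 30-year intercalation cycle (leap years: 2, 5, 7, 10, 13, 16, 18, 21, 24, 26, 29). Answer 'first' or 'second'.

first

The two dates have Julian Day Numbers 2016832 and 2024328 respectively.
Since 2016832 < 2024328, the first date comes first.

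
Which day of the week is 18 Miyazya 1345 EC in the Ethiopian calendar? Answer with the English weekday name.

In the proleptic Gregorian calendar this is 21 April 1353 (JDN 2215344).
JDN 2215344 mod 7 = 5, and JDN 0 was a Monday, so this is a Saturday.

Saturday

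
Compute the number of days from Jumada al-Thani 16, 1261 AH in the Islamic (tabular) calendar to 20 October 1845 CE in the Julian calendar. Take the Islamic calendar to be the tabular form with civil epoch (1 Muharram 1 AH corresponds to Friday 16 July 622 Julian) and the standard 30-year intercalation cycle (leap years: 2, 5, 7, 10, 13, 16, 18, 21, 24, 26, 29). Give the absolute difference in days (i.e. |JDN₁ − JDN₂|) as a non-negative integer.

JDN of the first date = 2395105.
JDN of the second date = 2395237.
|2395237 − 2395105| = 132.

132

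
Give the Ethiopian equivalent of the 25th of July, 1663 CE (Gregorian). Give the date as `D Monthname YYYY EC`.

21 Hamle 1655 EC

Julian Day Number of the source date = 2328664.
Converting JDN 2328664 to the Ethiopian calendar gives 21 Hamle 1655 EC.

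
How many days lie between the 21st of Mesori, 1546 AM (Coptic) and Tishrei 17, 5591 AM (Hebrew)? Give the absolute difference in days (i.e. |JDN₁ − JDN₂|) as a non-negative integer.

JDN of the first date = 2389691.
JDN of the second date = 2389730.
|2389730 − 2389691| = 39.

39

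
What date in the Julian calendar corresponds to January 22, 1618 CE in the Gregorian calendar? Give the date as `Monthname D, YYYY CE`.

The Julian–Gregorian offset here is 10 days (Julian trailing).
22 January 1618 Gregorian − 10 days → 12 January 1618 Julian.

January 12, 1618 CE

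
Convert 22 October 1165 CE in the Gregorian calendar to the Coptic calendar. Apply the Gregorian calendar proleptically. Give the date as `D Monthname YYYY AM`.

Julian Day Number of the source date = 2146862.
Converting JDN 2146862 to the Coptic calendar gives 18 Paopi 882 AM.

18 Paopi 882 AM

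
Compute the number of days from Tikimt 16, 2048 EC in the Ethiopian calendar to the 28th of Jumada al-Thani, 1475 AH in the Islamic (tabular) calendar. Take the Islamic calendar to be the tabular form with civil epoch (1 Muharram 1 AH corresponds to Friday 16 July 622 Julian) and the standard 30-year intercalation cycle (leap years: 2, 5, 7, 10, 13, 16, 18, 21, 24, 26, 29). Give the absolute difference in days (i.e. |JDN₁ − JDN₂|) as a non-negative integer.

First date → JDN 2471933; second date → JDN 2470951.
The interval is |2471933 − 2470951| = 982 days.

982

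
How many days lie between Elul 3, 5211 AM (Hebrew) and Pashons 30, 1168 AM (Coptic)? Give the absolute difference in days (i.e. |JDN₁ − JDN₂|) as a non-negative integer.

298

First date → JDN 2251248; second date → JDN 2251546.
The interval is |2251248 − 2251546| = 298 days.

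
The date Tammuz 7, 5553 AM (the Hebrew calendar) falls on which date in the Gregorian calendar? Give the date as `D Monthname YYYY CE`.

17 June 1793 CE

Both dates share Julian Day Number 2376108; in the Gregorian calendar that is 17 June 1793 CE.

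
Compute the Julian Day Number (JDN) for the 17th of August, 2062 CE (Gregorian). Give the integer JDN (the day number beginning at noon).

JDN 2451545 is 1 January 2000 CE (Gregorian); the target day is +22874 days from there, so JDN = 2474419.

2474419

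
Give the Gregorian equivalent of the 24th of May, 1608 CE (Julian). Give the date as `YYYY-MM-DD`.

1608-06-03

At this point the Julian calendar is 10 days behind the Gregorian.
24 May 1608 Julian + 10 days → 3 June 1608 Gregorian.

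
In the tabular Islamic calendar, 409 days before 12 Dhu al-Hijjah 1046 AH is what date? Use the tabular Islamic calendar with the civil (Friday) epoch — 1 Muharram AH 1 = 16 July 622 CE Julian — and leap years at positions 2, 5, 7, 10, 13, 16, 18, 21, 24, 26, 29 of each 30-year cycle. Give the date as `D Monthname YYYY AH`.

16 Shawwal 1045 AH

The starting date is JDN 2319089; 2319089 − 409 = 2318680.
JDN 2318680 corresponds to 16 Shawwal 1045 AH.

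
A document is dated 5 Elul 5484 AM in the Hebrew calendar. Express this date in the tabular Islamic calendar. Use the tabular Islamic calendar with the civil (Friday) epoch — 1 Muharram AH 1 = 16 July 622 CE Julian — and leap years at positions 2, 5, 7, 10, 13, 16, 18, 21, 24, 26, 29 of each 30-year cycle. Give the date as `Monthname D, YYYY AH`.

Julian Day Number of the source date = 2350974.
Converting JDN 2350974 to the tabular Islamic calendar gives 4 Dhu al-Hijjah 1136 AH.

Dhu al-Hijjah 4, 1136 AH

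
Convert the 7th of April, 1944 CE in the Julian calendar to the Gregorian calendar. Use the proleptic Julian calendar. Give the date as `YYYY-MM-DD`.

At this point the Julian calendar is 13 days behind the Gregorian.
7 April 1944 Julian + 13 days → 20 April 1944 Gregorian.

1944-04-20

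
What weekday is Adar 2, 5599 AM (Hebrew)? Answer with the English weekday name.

Equivalently 16 February 1839 Gregorian, JDN 2392787.
Since JDN mod 7 = 5 (0 = Monday), the day is Saturday.

Saturday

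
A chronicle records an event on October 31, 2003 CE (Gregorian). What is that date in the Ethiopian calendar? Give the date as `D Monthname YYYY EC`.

Julian Day Number of the source date = 2452944.
Converting JDN 2452944 to the Ethiopian calendar gives 20 Tikimt 1996 EC.

20 Tikimt 1996 EC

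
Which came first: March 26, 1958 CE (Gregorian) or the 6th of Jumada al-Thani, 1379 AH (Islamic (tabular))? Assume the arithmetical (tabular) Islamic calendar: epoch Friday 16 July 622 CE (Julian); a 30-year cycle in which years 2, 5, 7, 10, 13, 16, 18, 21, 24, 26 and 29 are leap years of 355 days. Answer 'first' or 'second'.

first

Converting both to JDN: 2436289 vs 2436910; the smaller is the first.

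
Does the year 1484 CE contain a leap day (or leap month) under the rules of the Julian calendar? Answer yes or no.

1484 mod 4 = 0, so it is a leap year in the Julian calendar.

yes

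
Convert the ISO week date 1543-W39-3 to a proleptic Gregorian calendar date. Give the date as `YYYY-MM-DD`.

ISO week 1 of 1543 is the week containing the first Thursday of 1543.
Week 39, day 3 (Wednesday) lands on 1543-09-29.

1543-09-29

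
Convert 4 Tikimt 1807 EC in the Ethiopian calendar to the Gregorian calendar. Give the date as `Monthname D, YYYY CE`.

Both dates share Julian Day Number 2383895; in the Gregorian calendar that is 13 October 1814 CE.

October 13, 1814 CE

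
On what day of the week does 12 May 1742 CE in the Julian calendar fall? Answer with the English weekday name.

Equivalently 23 May 1742 Gregorian, JDN 2357455.
Since JDN mod 7 = 2 (0 = Monday), the day is Wednesday.

Wednesday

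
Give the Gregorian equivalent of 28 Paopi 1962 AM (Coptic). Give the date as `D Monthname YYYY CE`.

Both dates share Julian Day Number 2541342; in the Gregorian calendar that is 9 November 2245 CE.

9 November 2245 CE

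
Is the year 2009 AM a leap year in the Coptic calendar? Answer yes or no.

no

2009 mod 4 = 1; in the Coptic calendar a year is leap when year mod 4 = 3, so it is a common year.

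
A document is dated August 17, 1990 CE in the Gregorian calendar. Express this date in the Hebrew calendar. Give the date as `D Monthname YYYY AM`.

Julian Day Number of the source date = 2448121.
Converting JDN 2448121 to the Hebrew calendar gives 26 Av 5750 AM.

26 Av 5750 AM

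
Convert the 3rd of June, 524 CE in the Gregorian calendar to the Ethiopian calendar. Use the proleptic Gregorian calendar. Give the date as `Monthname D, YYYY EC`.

Sene 7, 516 EC

Julian Day Number of the source date = 1912601.
Converting JDN 1912601 to the Ethiopian calendar gives 7 Sene 516 EC.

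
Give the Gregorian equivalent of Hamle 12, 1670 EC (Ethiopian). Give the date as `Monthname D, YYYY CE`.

July 16, 1678 CE

Julian Day Number of the source date = 2334134.
Converting JDN 2334134 to the Gregorian calendar gives 16 July 1678 CE.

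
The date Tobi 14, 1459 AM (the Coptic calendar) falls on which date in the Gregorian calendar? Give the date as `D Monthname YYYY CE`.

20 January 1743 CE

Both dates share Julian Day Number 2357697; in the Gregorian calendar that is 20 January 1743 CE.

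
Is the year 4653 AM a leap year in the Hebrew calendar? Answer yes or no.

Hebrew year 4653 is year 17 of its 19-year Metonic cycle; leap years are at positions 3, 6, 8, 11, 14, 17, 19, so it is a leap year (13 months).

yes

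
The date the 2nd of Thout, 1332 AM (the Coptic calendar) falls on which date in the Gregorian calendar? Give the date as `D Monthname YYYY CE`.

10 September 1615 CE

Julian Day Number of the source date = 2311179.
Converting JDN 2311179 to the Gregorian calendar gives 10 September 1615 CE.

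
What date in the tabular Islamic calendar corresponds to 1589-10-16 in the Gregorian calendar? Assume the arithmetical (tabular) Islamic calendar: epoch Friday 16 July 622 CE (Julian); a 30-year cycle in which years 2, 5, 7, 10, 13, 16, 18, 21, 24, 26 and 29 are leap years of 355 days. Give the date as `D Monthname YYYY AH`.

6 Dhu al-Hijjah 997 AH

Both dates share Julian Day Number 2301719; in the tabular Islamic calendar that is 6 Dhu al-Hijjah 997 AH.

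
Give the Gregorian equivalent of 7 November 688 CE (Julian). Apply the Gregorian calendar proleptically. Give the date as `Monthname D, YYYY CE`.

November 10, 688 CE

The Julian–Gregorian offset here is 3 days (Julian trailing).
7 November 688 Julian + 3 days → 10 November 688 Gregorian.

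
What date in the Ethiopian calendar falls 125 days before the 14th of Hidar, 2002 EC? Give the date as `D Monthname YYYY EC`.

The starting date is JDN 2455159; 2455159 − 125 = 2455034.
JDN 2455034 corresponds to 14 Hamle 2001 EC.

14 Hamle 2001 EC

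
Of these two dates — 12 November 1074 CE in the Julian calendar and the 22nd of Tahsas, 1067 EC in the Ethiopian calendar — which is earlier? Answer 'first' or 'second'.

First date → JDN 2113652; second date → JDN 2113688.
JDN 2113652 < JDN 2113688, so the first date is earlier.

first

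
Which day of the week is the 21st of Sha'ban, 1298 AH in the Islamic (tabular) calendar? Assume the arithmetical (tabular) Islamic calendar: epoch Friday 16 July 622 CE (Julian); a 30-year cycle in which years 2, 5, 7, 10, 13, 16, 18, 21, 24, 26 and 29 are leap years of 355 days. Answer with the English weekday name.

Tuesday

In the Gregorian calendar this is 19 July 1881 (JDN 2408281).
2408281 ≡ 1 (mod 7); counting from Monday = 0 gives Tuesday.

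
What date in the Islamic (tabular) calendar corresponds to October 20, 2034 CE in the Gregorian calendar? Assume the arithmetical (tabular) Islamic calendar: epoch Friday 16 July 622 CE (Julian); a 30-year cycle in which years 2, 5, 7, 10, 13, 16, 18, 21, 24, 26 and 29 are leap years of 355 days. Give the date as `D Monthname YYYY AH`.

Both dates share Julian Day Number 2464256; in the tabular Islamic calendar that is 7 Sha'ban 1456 AH.

7 Sha'ban 1456 AH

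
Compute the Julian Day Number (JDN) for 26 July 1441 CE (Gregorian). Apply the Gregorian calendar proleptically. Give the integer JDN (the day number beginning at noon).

JDN 2451545 is 1 January 2000 CE (Gregorian); the target day is −203964 days from there, so JDN = 2247581.

2247581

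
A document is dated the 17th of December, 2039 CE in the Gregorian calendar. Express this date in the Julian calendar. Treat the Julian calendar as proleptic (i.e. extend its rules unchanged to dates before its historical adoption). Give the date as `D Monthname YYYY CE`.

At this point the Julian calendar is 13 days behind the Gregorian.
17 December 2039 Gregorian − 13 days → 4 December 2039 Julian.

4 December 2039 CE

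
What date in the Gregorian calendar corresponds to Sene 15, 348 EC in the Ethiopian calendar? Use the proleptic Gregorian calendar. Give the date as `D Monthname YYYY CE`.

10 June 356 CE

Both dates share Julian Day Number 1851247; in the Gregorian calendar that is 10 June 356 CE.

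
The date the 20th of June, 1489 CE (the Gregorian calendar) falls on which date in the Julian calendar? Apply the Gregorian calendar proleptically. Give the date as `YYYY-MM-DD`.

1489-06-11

For dates in this range the Gregorian date is 9 days ahead of the Julian.
20 June 1489 Gregorian − 9 days → 11 June 1489 Julian.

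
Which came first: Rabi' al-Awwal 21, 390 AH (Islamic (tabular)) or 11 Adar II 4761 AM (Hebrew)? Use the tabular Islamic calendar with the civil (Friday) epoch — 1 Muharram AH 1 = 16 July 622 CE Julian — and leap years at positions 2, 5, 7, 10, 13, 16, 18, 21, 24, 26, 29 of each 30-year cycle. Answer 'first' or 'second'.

The two dates have Julian Day Numbers 2086368 and 2086742 respectively.
Since 2086368 < 2086742, the first date comes first.

first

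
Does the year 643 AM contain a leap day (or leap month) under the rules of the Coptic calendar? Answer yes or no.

yes

643 mod 4 = 3; in the Coptic calendar a year is leap when year mod 4 = 3, so it is a leap year.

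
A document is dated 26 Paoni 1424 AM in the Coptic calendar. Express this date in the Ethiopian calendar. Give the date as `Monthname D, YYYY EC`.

Julian Day Number of the source date = 2345076.
Converting JDN 2345076 to the Ethiopian calendar gives 26 Sene 1700 EC.

Sene 26, 1700 EC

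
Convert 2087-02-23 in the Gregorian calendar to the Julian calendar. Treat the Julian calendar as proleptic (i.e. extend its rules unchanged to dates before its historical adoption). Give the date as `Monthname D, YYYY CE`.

For dates in this range the Gregorian date is 13 days ahead of the Julian.
23 February 2087 Gregorian − 13 days → 10 February 2087 Julian.

February 10, 2087 CE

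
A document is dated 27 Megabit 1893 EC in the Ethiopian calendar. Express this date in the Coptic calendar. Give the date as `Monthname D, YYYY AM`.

Both dates share Julian Day Number 2415480; in the Coptic calendar that is 27 Paremhat 1617 AM.

Paremhat 27, 1617 AM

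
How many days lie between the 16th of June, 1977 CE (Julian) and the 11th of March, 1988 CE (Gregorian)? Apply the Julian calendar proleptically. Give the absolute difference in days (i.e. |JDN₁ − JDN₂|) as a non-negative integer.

First date → JDN 2443324; second date → JDN 2447232.
The interval is |2443324 − 2447232| = 3908 days.

3908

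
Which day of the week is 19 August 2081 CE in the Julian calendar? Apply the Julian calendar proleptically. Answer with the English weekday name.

In the Gregorian calendar this is 1 September 2081 (JDN 2481374).
Since JDN mod 7 = 0 (0 = Monday), the day is Monday.

Monday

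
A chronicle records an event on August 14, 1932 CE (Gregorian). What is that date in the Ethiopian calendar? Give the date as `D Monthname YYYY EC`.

8 Nehase 1924 EC

Both dates share Julian Day Number 2426934; in the Ethiopian calendar that is 8 Nehase 1924 EC.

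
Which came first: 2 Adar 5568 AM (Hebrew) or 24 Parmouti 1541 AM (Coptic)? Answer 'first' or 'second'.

The two dates have Julian Day Numbers 2381478 and 2387748 respectively.
Since 2381478 < 2387748, the first date comes first.

first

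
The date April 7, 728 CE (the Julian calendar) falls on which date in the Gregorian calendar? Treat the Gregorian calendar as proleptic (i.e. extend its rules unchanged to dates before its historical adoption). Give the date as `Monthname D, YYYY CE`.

The Julian–Gregorian offset here is 4 days (Julian trailing).
7 April 728 Julian + 4 days → 11 April 728 Gregorian.

April 11, 728 CE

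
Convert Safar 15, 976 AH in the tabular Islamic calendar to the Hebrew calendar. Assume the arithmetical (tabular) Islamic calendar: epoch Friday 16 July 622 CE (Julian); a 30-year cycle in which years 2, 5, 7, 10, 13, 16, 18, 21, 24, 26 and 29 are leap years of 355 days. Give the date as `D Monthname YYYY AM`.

15 Av 5328 AM

Both dates share Julian Day Number 2293991; in the Hebrew calendar that is 15 Av 5328 AM.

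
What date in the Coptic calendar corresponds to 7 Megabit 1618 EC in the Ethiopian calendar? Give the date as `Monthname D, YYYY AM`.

Paremhat 7, 1342 AM

The source date corresponds to 13 March 1626 in the Gregorian calendar (JDN 2315016).
That day falls on 7 Paremhat 1342 AM in the Coptic calendar.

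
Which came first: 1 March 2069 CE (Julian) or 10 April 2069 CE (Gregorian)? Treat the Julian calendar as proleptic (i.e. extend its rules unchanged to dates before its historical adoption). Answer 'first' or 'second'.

First date → JDN 2476820; second date → JDN 2476847.
JDN 2476820 < JDN 2476847, so the first date is earlier.

first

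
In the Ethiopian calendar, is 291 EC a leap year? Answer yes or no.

291 mod 4 = 3; in the Ethiopian calendar a year is leap when year mod 4 = 3, so it is a leap year.

yes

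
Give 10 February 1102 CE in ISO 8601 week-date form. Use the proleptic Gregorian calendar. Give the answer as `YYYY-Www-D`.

The weekday is Monday (ISO weekday 1).
That Monday belongs to ISO week 7 of ISO year 1102.

1102-W07-1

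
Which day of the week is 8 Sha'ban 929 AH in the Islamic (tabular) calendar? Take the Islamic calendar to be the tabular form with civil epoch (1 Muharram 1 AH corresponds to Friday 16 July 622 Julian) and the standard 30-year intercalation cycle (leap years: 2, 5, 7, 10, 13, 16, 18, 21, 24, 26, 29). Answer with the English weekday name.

Equivalently 2 July 1523 Gregorian, JDN 2277506.
Since JDN mod 7 = 0 (0 = Monday), the day is Monday.

Monday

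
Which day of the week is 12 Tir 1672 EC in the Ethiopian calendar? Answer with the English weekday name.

Thursday

This is JDN 2334685 (18 January 1680 Gregorian).
Since JDN mod 7 = 3 (0 = Monday), the day is Thursday.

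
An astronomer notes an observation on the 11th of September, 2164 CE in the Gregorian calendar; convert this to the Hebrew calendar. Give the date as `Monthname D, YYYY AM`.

Julian Day Number of the source date = 2511699.
Converting JDN 2511699 to the Hebrew calendar gives 24 Elul 5924 AM.

Elul 24, 5924 AM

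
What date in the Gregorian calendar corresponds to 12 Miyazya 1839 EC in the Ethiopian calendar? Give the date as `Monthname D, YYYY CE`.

Julian Day Number of the source date = 2395771.
Converting JDN 2395771 to the Gregorian calendar gives 19 April 1847 CE.

April 19, 1847 CE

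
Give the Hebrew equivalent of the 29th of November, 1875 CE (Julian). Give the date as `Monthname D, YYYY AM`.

Kislev 13, 5636 AM

Both dates share Julian Day Number 2406234; in the Hebrew calendar that is 13 Kislev 5636 AM.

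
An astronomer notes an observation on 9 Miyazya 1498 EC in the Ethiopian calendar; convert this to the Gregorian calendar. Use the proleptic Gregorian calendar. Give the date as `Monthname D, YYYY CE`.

Julian Day Number of the source date = 2271218.
Converting JDN 2271218 to the Gregorian calendar gives 14 April 1506 CE.

April 14, 1506 CE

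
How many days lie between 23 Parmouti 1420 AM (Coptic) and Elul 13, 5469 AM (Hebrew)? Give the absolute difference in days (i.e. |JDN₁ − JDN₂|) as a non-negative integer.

JDN of the first date = 2343552.
JDN of the second date = 2345490.
|2345490 − 2343552| = 1938.

1938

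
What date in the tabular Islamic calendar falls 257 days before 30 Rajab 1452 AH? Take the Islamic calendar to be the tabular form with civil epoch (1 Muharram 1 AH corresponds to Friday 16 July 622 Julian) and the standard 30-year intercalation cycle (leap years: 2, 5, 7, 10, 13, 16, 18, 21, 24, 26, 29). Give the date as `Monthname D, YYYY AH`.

Dhu al-Qa'dah 9, 1451 AH

The starting date is JDN 2462832; 2462832 − 257 = 2462575.
JDN 2462575 corresponds to Dhu al-Qa'dah 9, 1451 AH.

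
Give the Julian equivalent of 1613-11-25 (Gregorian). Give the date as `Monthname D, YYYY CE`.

For dates in this range the Gregorian date is 10 days ahead of the Julian.
25 November 1613 Gregorian − 10 days → 15 November 1613 Julian.

November 15, 1613 CE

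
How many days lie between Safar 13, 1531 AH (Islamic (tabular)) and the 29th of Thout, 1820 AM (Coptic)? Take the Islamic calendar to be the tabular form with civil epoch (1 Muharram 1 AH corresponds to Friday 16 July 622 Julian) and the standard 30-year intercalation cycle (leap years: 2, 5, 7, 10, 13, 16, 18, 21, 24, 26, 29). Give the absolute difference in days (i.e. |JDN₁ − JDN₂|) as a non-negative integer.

JDN of the first date = 2490663.
JDN of the second date = 2489448.
|2489448 − 2490663| = 1215.

1215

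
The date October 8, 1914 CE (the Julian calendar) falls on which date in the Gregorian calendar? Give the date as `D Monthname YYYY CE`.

21 October 1914 CE

The Julian–Gregorian offset here is 13 days (Julian trailing).
8 October 1914 Julian + 13 days → 21 October 1914 Gregorian.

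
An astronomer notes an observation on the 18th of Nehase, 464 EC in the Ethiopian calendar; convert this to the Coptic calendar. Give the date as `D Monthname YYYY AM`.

Both dates share Julian Day Number 1893679; in the Coptic calendar that is 18 Mesori 188 AM.

18 Mesori 188 AM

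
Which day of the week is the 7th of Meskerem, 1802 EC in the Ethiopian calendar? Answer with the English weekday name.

In the Gregorian calendar this is 16 September 1809 (JDN 2382042).
Since JDN mod 7 = 5 (0 = Monday), the day is Saturday.

Saturday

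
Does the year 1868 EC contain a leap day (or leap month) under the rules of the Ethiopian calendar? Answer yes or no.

1868 mod 4 = 0; in the Ethiopian calendar a year is leap when year mod 4 = 3, so it is a common year.

no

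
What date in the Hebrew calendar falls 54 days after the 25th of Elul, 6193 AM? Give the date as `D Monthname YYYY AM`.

Counting 54 days forward from JDN 2609948 reaches JDN 2610002, which is 20 Cheshvan 6194 AM.

20 Cheshvan 6194 AM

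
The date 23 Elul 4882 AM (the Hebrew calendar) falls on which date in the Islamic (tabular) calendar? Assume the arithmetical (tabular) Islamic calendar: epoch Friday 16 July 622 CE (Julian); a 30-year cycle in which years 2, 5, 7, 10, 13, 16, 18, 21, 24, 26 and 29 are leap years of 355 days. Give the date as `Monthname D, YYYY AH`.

Jumada al-Thani 22, 516 AH

Both dates share Julian Day Number 2131108; in the tabular Islamic calendar that is 22 Jumada al-Thani 516 AH.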